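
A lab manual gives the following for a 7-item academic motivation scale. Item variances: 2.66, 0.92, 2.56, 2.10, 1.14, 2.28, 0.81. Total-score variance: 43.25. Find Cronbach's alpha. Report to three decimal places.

Cronbach's alpha = 0.830

Σσᵢ² = 2.66 + 0.92 + 2.56 + 2.10 + 1.14 + 2.28 + 0.81 = 12.47
α = (k/(k−1))·(1 − Σσᵢ²/total variance) = (7/6)·(1 − 12.47/43.25) = 0.830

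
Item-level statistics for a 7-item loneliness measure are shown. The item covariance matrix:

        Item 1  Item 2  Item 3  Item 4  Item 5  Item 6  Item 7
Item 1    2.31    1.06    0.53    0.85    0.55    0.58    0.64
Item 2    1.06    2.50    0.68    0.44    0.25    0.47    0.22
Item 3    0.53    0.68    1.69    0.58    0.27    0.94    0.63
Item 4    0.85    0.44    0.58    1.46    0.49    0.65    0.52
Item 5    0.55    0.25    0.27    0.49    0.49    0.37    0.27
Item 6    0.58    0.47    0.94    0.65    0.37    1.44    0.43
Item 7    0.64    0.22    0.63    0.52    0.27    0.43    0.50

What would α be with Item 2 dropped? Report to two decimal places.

α = 0.81

Remaining items: Item 1, Item 3, Item 4, Item 5, Item 6, Item 7 (k = 6).
Σσ²ᵢ = 2.31 + 1.69 + 1.46 + 0.49 + 1.44 + 0.50 = 7.89
total variance = 7.89 + 2 × 8.30 = 24.49
α (item deleted) = (6/5)·(1 − 7.89/24.49) = 0.81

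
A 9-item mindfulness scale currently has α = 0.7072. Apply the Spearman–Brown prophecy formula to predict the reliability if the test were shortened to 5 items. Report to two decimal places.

Length factor m = 5/9 = 0.5556
α' = m·α / (1 − (1−m)·α)
   = 5/9 × 0.7072 / (1 − (1 − 5/9) × 0.7072)
   = 0.3929 / 0.6857 = 0.57

predicted reliability = 0.57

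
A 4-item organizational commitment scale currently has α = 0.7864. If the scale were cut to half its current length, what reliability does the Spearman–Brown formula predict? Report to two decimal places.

predicted reliability = 0.65

Length factor m = 1/2
α' = m·α / (1 − (1−m)·α)
   = 1/2 × 0.7864 / (1 − (1 − 1/2) × 0.7864)
   = 0.3932 / 0.6068 = 0.65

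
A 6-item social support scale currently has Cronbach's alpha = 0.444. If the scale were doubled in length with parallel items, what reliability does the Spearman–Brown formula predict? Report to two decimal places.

predicted reliability = 0.61

Length factor m = 2
α' = m·α / (1 + (m−1)·α)
   = 2 × 0.444 / (1 + (2 − 1) × 0.444)
   = 0.8880 / 1.4440 = 0.61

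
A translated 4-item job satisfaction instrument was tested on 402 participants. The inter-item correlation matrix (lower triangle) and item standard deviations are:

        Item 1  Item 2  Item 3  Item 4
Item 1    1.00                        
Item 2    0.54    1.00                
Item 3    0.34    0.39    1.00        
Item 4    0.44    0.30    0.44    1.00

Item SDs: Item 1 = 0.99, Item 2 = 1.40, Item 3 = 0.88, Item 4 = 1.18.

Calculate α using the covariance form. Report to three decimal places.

Σσ²ᵢ = 0.99² + 1.40² + 0.88² + 1.18² = 5.1069
Covariances σ_ij = r_ij · s_i · s_j:
  σ(Item 1,Item 2) = 0.54 × 0.99 × 1.40 = 0.7484
  σ(Item 1,Item 3) = 0.34 × 0.99 × 0.88 = 0.2962
  σ(Item 1,Item 4) = 0.44 × 0.99 × 1.18 = 0.5140
  σ(Item 2,Item 3) = 0.39 × 1.40 × 0.88 = 0.4805
  σ(Item 2,Item 4) = 0.30 × 1.40 × 1.18 = 0.4956
  σ(Item 3,Item 4) = 0.44 × 0.88 × 1.18 = 0.4569
σ²_T = Σσ²ᵢ + 2·Σσ_ij = 5.1069 + 2 × 2.9916 = 11.0901
α = (4/3)·(1 − 5.1069/11.0901) = 0.719

α = 0.719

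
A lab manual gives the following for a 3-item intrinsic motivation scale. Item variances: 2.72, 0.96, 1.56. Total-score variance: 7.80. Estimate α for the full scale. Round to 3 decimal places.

α = 0.492

sum of item variances = 2.72 + 0.96 + 1.56 = 5.24
α = (k/(k−1))·(1 − sum of item variances/σ²_total) = (3/2)·(1 − 5.24/7.80) = 0.492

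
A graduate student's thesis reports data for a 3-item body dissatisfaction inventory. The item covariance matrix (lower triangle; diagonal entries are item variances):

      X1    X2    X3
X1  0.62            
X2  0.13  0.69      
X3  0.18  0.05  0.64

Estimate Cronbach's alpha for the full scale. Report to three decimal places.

α = 0.404

Σσ²ᵢ = 0.62 + 0.69 + 0.64 = 1.95
Sum of off-diagonal covariances = 0.36
σ²_total = 1.95 + 2 × 0.36 = 2.67
α = (k/(k−1))·(1 − Σσ²ᵢ/σ²_total) = (3/2)·(1 − 1.95/2.67) = 0.404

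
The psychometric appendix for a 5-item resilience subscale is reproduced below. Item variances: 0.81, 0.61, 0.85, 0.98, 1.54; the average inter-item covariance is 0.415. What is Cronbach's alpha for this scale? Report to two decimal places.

Cronbach's alpha = 0.79

ΣVar(i) = 0.81 + 0.61 + 0.85 + 0.98 + 1.54 = 4.79
Sum of the 10 distinct covariances = 10 × 0.415 = 4.150
total variance = ΣVar(i) + 2·Σcov = 4.79 + 2 × 4.150 = 13.090
α = (5/4)·(1 − 4.79/13.090) = 0.79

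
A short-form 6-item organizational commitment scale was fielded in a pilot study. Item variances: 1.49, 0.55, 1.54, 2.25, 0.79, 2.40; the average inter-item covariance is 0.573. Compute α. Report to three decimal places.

α = 0.787

Σσᵢ² = 1.49 + 0.55 + 1.54 + 2.25 + 0.79 + 2.40 = 9.02
Sum of the 15 distinct covariances = 15 × 0.573 = 8.595
σ²_total = Σσᵢ² + 2·Σcov = 9.02 + 2 × 8.595 = 26.210
α = (6/5)·(1 − 9.02/26.210) = 0.787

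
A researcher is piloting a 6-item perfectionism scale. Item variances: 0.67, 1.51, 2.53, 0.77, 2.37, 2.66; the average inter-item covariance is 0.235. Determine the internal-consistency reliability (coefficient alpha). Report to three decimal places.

coefficient alpha = 0.482

sum of item variances = 0.67 + 1.51 + 2.53 + 0.77 + 2.37 + 2.66 = 10.51
Sum of the 15 distinct covariances = 15 × 0.235 = 3.525
σ²_total = sum of item variances + 2·Σcov = 10.51 + 2 × 3.525 = 17.560
α = (6/5)·(1 − 10.51/17.560) = 0.482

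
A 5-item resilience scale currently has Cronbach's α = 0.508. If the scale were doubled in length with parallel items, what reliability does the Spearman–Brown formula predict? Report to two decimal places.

predicted reliability = 0.67

Length factor m = 2
α' = m·α / (1 + (m−1)·α)
   = 2 × 0.508 / (1 + (2 − 1) × 0.508)
   = 1.0160 / 1.5080 = 0.67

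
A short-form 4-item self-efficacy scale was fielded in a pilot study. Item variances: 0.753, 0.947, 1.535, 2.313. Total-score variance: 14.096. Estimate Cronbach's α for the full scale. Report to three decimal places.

sum of item variances = 0.753 + 0.947 + 1.535 + 2.313 = 5.548
α = (k/(k−1))·(1 − sum of item variances/total variance) = (4/3)·(1 − 5.548/14.096) = 0.809

Cronbach's α = 0.809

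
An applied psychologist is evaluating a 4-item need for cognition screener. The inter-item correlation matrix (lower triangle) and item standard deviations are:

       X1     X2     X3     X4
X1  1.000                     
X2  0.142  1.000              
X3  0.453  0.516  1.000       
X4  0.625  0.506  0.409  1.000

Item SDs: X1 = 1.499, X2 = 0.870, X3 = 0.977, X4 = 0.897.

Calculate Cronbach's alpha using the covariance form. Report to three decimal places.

Σσ²ᵢ = 1.499² + 0.870² + 0.977² + 0.897² = 4.7630
Covariances σ_ij = r_ij · s_i · s_j:
  σ(X1,X2) = 0.142 × 1.499 × 0.870 = 0.1852
  σ(X1,X3) = 0.453 × 1.499 × 0.977 = 0.6634
  σ(X1,X4) = 0.625 × 1.499 × 0.897 = 0.8404
  σ(X2,X3) = 0.516 × 0.870 × 0.977 = 0.4386
  σ(X2,X4) = 0.506 × 0.870 × 0.897 = 0.3949
  σ(X3,X4) = 0.409 × 0.977 × 0.897 = 0.3584
σ²_T = Σσ²ᵢ + 2·Σσ_ij = 4.7630 + 2 × 2.8809 = 10.5248
α = (4/3)·(1 − 4.7630/10.5248) = 0.730

Cronbach's alpha = 0.730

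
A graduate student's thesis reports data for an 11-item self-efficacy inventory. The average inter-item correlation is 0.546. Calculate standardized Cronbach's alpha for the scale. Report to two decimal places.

standardized Cronbach's alpha = 0.93

Standardized α = k·r̄ / (1 + (k−1)·r̄) = 11 × 0.546 / (1 + 10 × 0.546)
  = 6.0060 / 6.4600 = 0.93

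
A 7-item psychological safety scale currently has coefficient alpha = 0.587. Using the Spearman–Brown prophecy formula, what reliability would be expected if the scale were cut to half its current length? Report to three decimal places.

predicted reliability = 0.415

Length factor m = 1/2
α' = m·α / (1 − (1−m)·α)
   = 1/2 × 0.587 / (1 − (1 − 1/2) × 0.587)
   = 0.2935 / 0.7065 = 0.415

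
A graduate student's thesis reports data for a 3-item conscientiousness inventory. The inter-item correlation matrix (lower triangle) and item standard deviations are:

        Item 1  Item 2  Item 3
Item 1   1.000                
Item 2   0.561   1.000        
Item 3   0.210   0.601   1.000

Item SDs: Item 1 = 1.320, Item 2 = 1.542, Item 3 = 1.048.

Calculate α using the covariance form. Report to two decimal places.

Σσ²ᵢ = 1.320² + 1.542² + 1.048² = 5.2185
Covariances σ_ij = r_ij · s_i · s_j:
  σ(Item 1,Item 2) = 0.561 × 1.320 × 1.542 = 1.1419
  σ(Item 1,Item 3) = 0.210 × 1.320 × 1.048 = 0.2905
  σ(Item 2,Item 3) = 0.601 × 1.542 × 1.048 = 0.9712
σ²_T = Σσ²ᵢ + 2·Σσ_ij = 5.2185 + 2 × 2.4036 = 10.0257
α = (3/2)·(1 − 5.2185/10.0257) = 0.72

α = 0.72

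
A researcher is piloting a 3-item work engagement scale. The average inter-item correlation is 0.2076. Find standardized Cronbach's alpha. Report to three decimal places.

Standardized α = k·r̄ / (1 + (k−1)·r̄) = 3 × 0.2076 / (1 + 2 × 0.2076)
  = 0.6228 / 1.4152 = 0.440

α = 0.440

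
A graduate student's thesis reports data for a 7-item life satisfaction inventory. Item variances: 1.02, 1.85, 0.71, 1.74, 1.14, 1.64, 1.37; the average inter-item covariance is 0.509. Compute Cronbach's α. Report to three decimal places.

ΣVar(i) = 1.02 + 1.85 + 0.71 + 1.74 + 1.14 + 1.64 + 1.37 = 9.47
Sum of the 21 distinct covariances = 21 × 0.509 = 10.689
σ²_T = ΣVar(i) + 2·Σcov = 9.47 + 2 × 10.689 = 30.848
α = (7/6)·(1 − 9.47/30.848) = 0.809

α = 0.809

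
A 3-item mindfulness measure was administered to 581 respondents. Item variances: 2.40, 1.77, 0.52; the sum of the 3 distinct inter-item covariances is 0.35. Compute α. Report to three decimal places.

sum of item variances = 2.40 + 1.77 + 0.52 = 4.69
Sum of distinct covariances = 0.35
σ²_total = sum of item variances + 2·Σcov = 4.69 + 2 × 0.35 = 5.39
α = (3/2)·(1 − 4.69/5.39) = 0.195

α = 0.195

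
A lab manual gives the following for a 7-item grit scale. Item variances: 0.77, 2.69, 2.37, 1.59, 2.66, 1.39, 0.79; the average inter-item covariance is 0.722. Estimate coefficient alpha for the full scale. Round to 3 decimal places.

α = 0.831

ΣVar(i) = 0.77 + 2.69 + 2.37 + 1.59 + 2.66 + 1.39 + 0.79 = 12.26
Sum of the 21 distinct covariances = 21 × 0.722 = 15.162
Var(T) = ΣVar(i) + 2·Σcov = 12.26 + 2 × 15.162 = 42.584
α = (7/6)·(1 − 12.26/42.584) = 0.831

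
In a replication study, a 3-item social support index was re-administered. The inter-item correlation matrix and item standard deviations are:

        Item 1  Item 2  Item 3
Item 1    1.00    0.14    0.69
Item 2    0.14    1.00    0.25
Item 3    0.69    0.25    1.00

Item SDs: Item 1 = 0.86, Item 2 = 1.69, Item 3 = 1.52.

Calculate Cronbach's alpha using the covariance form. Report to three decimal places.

Cronbach's alpha = 0.558

Σσ²ᵢ = 0.86² + 1.69² + 1.52² = 5.9061
Covariances σ_ij = r_ij · s_i · s_j:
  σ(Item 1,Item 2) = 0.14 × 0.86 × 1.69 = 0.2035
  σ(Item 1,Item 3) = 0.69 × 0.86 × 1.52 = 0.9020
  σ(Item 2,Item 3) = 0.25 × 1.69 × 1.52 = 0.6422
σ²_T = Σσ²ᵢ + 2·Σσ_ij = 5.9061 + 2 × 1.7477 = 9.4015
α = (3/2)·(1 − 5.9061/9.4015) = 0.558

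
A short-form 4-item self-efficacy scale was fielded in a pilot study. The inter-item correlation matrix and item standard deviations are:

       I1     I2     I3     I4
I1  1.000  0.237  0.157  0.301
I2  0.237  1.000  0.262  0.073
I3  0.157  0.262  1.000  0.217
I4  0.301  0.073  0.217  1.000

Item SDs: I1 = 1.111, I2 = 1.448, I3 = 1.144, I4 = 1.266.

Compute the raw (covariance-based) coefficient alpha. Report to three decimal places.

α = 0.502

Σσ²ᵢ = 1.111² + 1.448² + 1.144² + 1.266² = 6.2425
Covariances σ_ij = r_ij · s_i · s_j:
  σ(I1,I2) = 0.237 × 1.111 × 1.448 = 0.3813
  σ(I1,I3) = 0.157 × 1.111 × 1.144 = 0.1995
  σ(I1,I4) = 0.301 × 1.111 × 1.266 = 0.4234
  σ(I2,I3) = 0.262 × 1.448 × 1.144 = 0.4340
  σ(I2,I4) = 0.073 × 1.448 × 1.266 = 0.1338
  σ(I3,I4) = 0.217 × 1.144 × 1.266 = 0.3143
σ²_T = Σσ²ᵢ + 2·Σσ_ij = 6.2425 + 2 × 1.8863 = 10.0151
α = (4/3)·(1 − 6.2425/10.0151) = 0.502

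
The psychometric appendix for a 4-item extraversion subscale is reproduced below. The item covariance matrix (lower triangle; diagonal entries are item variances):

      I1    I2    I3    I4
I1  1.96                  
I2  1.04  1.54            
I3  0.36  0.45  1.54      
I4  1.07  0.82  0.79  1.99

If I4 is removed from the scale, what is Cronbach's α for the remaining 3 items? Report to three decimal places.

Remaining items: I1, I2, I3 (k = 3).
sum of item variances = 1.96 + 1.54 + 1.54 = 5.04
Var(T) = 5.04 + 2 × 1.85 = 8.74
α (item deleted) = (3/2)·(1 − 5.04/8.74) = 0.635

α = 0.635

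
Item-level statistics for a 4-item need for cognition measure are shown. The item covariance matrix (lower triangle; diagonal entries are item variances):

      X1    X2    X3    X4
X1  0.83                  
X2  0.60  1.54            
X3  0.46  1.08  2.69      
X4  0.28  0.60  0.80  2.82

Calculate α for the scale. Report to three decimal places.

α = 0.656

sum of item variances = 0.83 + 1.54 + 2.69 + 2.82 = 7.88
Sum of off-diagonal covariances = 3.82
σ²_total = 7.88 + 2 × 3.82 = 15.52
α = (k/(k−1))·(1 − sum of item variances/σ²_total) = (4/3)·(1 − 7.88/15.52) = 0.656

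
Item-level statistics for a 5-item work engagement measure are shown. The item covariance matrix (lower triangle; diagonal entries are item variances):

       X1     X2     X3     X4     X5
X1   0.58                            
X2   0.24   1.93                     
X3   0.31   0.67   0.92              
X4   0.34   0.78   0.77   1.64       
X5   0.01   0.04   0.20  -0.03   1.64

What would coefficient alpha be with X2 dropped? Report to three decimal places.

coefficient alpha = 0.535

Remaining items: X1, X3, X4, X5 (k = 4).
Σσᵢ² = 0.58 + 0.92 + 1.64 + 1.64 = 4.78
total variance = 4.78 + 2 × 1.60 = 7.98
α (item deleted) = (4/3)·(1 − 4.78/7.98) = 0.535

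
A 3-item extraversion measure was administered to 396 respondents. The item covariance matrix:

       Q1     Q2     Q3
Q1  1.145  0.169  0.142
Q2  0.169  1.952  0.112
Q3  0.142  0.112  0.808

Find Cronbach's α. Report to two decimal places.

Σσᵢ² = 1.145 + 1.952 + 0.808 = 3.905
Σ_{i<j} σ_ij = 0.423
σ²_total = 3.905 + 2 × 0.423 = 4.751
α = (k/(k−1))·(1 − Σσᵢ²/σ²_total) = (3/2)·(1 − 3.905/4.751) = 0.27

Cronbach's α = 0.27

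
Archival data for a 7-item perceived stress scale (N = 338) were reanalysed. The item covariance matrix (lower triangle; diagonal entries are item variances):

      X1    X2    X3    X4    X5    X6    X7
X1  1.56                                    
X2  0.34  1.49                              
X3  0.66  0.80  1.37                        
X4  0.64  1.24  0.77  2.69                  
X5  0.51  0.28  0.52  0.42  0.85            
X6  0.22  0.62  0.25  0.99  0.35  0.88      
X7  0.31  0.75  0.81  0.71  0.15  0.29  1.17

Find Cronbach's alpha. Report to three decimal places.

α = 0.816

Σσᵢ² = 1.56 + 1.49 + 1.37 + 2.69 + 0.85 + 0.88 + 1.17 = 10.01
Σ_{i<j} σ_ij = 11.63
total variance = 10.01 + 2 × 11.63 = 33.27
α = (k/(k−1))·(1 − Σσᵢ²/total variance) = (7/6)·(1 − 10.01/33.27) = 0.816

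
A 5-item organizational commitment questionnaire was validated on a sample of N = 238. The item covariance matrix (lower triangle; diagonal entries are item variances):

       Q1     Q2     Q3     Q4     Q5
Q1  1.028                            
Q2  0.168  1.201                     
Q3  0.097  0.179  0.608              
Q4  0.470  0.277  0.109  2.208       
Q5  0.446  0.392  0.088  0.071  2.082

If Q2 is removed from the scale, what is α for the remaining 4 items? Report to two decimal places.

α = 0.40

Remaining items: Q1, Q3, Q4, Q5 (k = 4).
Σσᵢ² = 1.028 + 0.608 + 2.208 + 2.082 = 5.926
Var(T) = 5.926 + 2 × 1.281 = 8.488
α (item deleted) = (4/3)·(1 − 5.926/8.488) = 0.40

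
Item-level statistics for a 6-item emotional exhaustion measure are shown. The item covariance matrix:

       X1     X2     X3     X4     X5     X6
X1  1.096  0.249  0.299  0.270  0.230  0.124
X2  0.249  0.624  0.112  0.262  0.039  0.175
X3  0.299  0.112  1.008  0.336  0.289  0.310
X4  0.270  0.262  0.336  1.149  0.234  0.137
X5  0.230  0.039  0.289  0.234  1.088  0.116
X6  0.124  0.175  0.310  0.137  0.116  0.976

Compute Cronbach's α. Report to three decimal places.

α = 0.621

Σσᵢ² = 1.096 + 0.624 + 1.008 + 1.149 + 1.088 + 0.976 = 5.941
Σ_{i<j} σ_ij = 3.182
σ²_T = 5.941 + 2 × 3.182 = 12.305
α = (k/(k−1))·(1 − Σσᵢ²/σ²_T) = (6/5)·(1 − 5.941/12.305) = 0.621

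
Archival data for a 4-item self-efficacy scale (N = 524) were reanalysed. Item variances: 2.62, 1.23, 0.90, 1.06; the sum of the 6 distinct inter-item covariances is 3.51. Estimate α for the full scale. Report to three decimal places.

Σσ²ᵢ = 2.62 + 1.23 + 0.90 + 1.06 = 5.81
Sum of distinct covariances = 3.51
σ²_T = Σσ²ᵢ + 2·Σcov = 5.81 + 2 × 3.51 = 12.83
α = (4/3)·(1 − 5.81/12.83) = 0.730

α = 0.730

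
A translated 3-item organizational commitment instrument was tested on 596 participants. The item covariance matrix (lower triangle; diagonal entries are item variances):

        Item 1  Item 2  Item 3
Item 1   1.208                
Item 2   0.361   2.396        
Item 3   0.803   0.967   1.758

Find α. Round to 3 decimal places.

α = 0.664

Σσᵢ² = 1.208 + 2.396 + 1.758 = 5.362
Σ_{i<j} σ_ij = 2.131
σ²_total = 5.362 + 2 × 2.131 = 9.624
α = (k/(k−1))·(1 − Σσᵢ²/σ²_total) = (3/2)·(1 − 5.362/9.624) = 0.664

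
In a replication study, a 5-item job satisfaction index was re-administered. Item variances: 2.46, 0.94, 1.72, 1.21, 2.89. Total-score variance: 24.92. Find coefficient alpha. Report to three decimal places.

sum of item variances = 2.46 + 0.94 + 1.72 + 1.21 + 2.89 = 9.22
α = (k/(k−1))·(1 − sum of item variances/total variance) = (5/4)·(1 − 9.22/24.92) = 0.788

coefficient alpha = 0.788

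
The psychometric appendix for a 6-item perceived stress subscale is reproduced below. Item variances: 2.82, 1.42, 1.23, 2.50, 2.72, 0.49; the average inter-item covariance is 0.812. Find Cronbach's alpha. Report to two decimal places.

ΣVar(i) = 2.82 + 1.42 + 1.23 + 2.50 + 2.72 + 0.49 = 11.18
Sum of the 15 distinct covariances = 15 × 0.812 = 12.180
σ²_T = ΣVar(i) + 2·Σcov = 11.18 + 2 × 12.180 = 35.540
α = (6/5)·(1 − 11.18/35.540) = 0.82

Cronbach's alpha = 0.82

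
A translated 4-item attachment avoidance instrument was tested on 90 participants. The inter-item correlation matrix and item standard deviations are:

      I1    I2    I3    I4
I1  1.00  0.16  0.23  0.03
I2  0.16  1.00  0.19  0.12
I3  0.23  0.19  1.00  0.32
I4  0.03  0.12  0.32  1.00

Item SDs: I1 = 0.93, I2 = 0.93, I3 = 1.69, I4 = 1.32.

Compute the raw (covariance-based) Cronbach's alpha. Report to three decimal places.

Σσ²ᵢ = 0.93² + 0.93² + 1.69² + 1.32² = 6.3283
Covariances σ_ij = r_ij · s_i · s_j:
  σ(I1,I2) = 0.16 × 0.93 × 0.93 = 0.1384
  σ(I1,I3) = 0.23 × 0.93 × 1.69 = 0.3615
  σ(I1,I4) = 0.03 × 0.93 × 1.32 = 0.0368
  σ(I2,I3) = 0.19 × 0.93 × 1.69 = 0.2986
  σ(I2,I4) = 0.12 × 0.93 × 1.32 = 0.1473
  σ(I3,I4) = 0.32 × 1.69 × 1.32 = 0.7139
σ²_T = Σσ²ᵢ + 2·Σσ_ij = 6.3283 + 2 × 1.6965 = 9.7213
α = (4/3)·(1 − 6.3283/9.7213) = 0.465

Cronbach's alpha = 0.465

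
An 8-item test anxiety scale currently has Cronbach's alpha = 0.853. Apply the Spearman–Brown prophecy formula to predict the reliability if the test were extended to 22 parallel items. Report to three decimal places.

Length factor m = 22/8 = 2.7500
α' = m·α / (1 + (m−1)·α)
   = 22/8 × 0.853 / (1 + (22/8 − 1) × 0.853)
   = 2.3457 / 2.4928 = 0.941

predicted reliability = 0.941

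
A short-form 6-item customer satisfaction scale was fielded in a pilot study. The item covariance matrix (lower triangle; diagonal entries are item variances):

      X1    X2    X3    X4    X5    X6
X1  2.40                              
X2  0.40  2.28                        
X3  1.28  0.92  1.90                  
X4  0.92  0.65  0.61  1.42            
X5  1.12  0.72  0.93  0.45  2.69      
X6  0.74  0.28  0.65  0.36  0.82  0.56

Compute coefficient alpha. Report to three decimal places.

Σσ²ᵢ = 2.40 + 2.28 + 1.90 + 1.42 + 2.69 + 0.56 = 11.25
Sum of off-diagonal covariances = 10.85
σ²_total = 11.25 + 2 × 10.85 = 32.95
α = (k/(k−1))·(1 − Σσ²ᵢ/σ²_total) = (6/5)·(1 − 11.25/32.95) = 0.790

coefficient alpha = 0.790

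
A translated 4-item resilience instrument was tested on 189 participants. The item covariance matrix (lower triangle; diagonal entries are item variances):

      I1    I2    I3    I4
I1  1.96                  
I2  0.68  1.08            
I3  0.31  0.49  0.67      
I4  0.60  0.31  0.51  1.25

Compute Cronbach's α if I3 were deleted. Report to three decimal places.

α = 0.639

Remaining items: I1, I2, I4 (k = 3).
Σσᵢ² = 1.96 + 1.08 + 1.25 = 4.29
Var(T) = 4.29 + 2 × 1.59 = 7.47
α (item deleted) = (3/2)·(1 − 4.29/7.47) = 0.639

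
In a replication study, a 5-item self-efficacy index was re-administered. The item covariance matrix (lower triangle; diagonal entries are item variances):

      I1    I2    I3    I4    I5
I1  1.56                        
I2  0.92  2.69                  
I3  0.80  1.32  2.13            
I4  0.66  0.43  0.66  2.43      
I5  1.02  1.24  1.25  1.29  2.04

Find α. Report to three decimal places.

α = 0.798

sum of item variances = 1.56 + 2.69 + 2.13 + 2.43 + 2.04 = 10.85
Σ_{i<j} σ_ij = 9.59
Var(T) = 10.85 + 2 × 9.59 = 30.03
α = (k/(k−1))·(1 − sum of item variances/Var(T)) = (5/4)·(1 − 10.85/30.03) = 0.798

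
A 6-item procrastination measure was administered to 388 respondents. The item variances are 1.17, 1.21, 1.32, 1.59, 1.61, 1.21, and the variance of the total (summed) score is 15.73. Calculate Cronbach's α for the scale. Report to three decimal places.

α = 0.581

Σσᵢ² = 1.17 + 1.21 + 1.32 + 1.59 + 1.61 + 1.21 = 8.11
α = (k/(k−1))·(1 − Σσᵢ²/σ²_T) = (6/5)·(1 − 8.11/15.73) = 0.581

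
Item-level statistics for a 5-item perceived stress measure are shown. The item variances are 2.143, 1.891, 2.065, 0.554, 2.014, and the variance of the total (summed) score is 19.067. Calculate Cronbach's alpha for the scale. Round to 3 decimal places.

Σσᵢ² = 2.143 + 1.891 + 2.065 + 0.554 + 2.014 = 8.667
α = (k/(k−1))·(1 − Σσᵢ²/Var(T)) = (5/4)·(1 − 8.667/19.067) = 0.682

Cronbach's alpha = 0.682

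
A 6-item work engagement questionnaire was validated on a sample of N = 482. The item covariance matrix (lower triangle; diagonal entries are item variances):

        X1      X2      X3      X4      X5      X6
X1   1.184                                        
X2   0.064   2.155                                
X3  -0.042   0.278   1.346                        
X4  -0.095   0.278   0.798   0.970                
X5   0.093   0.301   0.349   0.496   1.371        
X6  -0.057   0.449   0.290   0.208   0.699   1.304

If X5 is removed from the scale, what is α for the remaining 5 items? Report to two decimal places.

Remaining items: X1, X2, X3, X4, X6 (k = 5).
sum of item variances = 1.184 + 2.155 + 1.346 + 0.970 + 1.304 = 6.959
total variance = 6.959 + 2 × 2.171 = 11.301
α (item deleted) = (5/4)·(1 − 6.959/11.301) = 0.48

α = 0.48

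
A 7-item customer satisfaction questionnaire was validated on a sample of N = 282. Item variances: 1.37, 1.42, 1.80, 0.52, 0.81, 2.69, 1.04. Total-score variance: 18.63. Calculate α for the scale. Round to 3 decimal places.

Σσ²ᵢ = 1.37 + 1.42 + 1.80 + 0.52 + 0.81 + 2.69 + 1.04 = 9.65
α = (k/(k−1))·(1 − Σσ²ᵢ/total variance) = (7/6)·(1 − 9.65/18.63) = 0.562

α = 0.562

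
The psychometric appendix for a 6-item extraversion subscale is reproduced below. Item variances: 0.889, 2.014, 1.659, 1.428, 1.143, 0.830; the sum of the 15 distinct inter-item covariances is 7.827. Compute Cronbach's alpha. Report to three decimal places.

Σσᵢ² = 0.889 + 2.014 + 1.659 + 1.428 + 1.143 + 0.830 = 7.963
Sum of distinct covariances = 7.827
σ²_total = Σσᵢ² + 2·Σcov = 7.963 + 2 × 7.827 = 23.617
α = (6/5)·(1 − 7.963/23.617) = 0.795

Cronbach's alpha = 0.795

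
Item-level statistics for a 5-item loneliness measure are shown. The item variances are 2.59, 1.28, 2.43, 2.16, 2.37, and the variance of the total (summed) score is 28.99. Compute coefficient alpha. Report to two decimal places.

ΣVar(i) = 2.59 + 1.28 + 2.43 + 2.16 + 2.37 = 10.83
α = (k/(k−1))·(1 − ΣVar(i)/σ²_T) = (5/4)·(1 − 10.83/28.99) = 0.78

coefficient alpha = 0.78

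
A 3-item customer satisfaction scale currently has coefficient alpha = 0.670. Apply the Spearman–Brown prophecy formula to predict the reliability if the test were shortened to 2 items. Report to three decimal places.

Length factor m = 2/3 = 0.6667
α' = m·α / (1 − (1−m)·α)
   = 2/3 × 0.670 / (1 − (1 − 2/3) × 0.670)
   = 0.4467 / 0.7767 = 0.575

predicted reliability = 0.575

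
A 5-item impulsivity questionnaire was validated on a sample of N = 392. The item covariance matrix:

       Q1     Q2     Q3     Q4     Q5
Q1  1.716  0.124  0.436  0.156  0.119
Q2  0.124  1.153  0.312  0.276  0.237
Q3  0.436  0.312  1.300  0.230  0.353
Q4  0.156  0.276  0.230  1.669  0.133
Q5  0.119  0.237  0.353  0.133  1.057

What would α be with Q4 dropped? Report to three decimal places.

Remaining items: Q1, Q2, Q3, Q5 (k = 4).
Σσᵢ² = 1.716 + 1.153 + 1.300 + 1.057 = 5.226
σ²_T = 5.226 + 2 × 1.581 = 8.388
α (item deleted) = (4/3)·(1 − 5.226/8.388) = 0.503

α = 0.503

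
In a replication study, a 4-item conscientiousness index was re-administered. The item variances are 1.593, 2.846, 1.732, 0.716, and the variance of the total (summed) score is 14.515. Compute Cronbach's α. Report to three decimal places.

Cronbach's α = 0.701

sum of item variances = 1.593 + 2.846 + 1.732 + 0.716 = 6.887
α = (k/(k−1))·(1 − sum of item variances/Var(T)) = (4/3)·(1 − 6.887/14.515) = 0.701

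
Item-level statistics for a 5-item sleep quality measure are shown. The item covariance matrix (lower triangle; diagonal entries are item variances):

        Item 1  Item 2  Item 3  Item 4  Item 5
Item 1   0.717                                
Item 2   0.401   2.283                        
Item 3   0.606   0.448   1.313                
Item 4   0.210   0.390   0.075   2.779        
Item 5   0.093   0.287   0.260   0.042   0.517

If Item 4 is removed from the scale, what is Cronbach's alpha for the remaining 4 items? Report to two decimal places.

Remaining items: Item 1, Item 2, Item 3, Item 5 (k = 4).
ΣVar(i) = 0.717 + 2.283 + 1.313 + 0.517 = 4.830
σ²_T = 4.830 + 2 × 2.095 = 9.020
α (item deleted) = (4/3)·(1 − 4.830/9.020) = 0.62

Cronbach's alpha = 0.62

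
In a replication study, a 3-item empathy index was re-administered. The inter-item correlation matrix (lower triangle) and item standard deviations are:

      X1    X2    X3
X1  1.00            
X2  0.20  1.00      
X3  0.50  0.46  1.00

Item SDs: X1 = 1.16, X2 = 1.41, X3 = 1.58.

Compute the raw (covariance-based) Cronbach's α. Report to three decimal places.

α = 0.656

Σσ²ᵢ = 1.16² + 1.41² + 1.58² = 5.8301
Covariances σ_ij = r_ij · s_i · s_j:
  σ(X1,X2) = 0.20 × 1.16 × 1.41 = 0.3271
  σ(X1,X3) = 0.50 × 1.16 × 1.58 = 0.9164
  σ(X2,X3) = 0.46 × 1.41 × 1.58 = 1.0248
σ²_T = Σσ²ᵢ + 2·Σσ_ij = 5.8301 + 2 × 2.2683 = 10.3667
α = (3/2)·(1 − 5.8301/10.3667) = 0.656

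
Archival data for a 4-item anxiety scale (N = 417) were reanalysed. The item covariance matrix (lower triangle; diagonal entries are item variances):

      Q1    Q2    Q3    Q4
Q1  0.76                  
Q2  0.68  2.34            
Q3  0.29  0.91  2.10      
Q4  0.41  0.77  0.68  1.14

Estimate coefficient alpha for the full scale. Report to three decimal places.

coefficient alpha = 0.722

ΣVar(i) = 0.76 + 2.34 + 2.10 + 1.14 = 6.34
Sum of off-diagonal covariances = 3.74
σ²_T = 6.34 + 2 × 3.74 = 13.82
α = (k/(k−1))·(1 − ΣVar(i)/σ²_T) = (4/3)·(1 − 6.34/13.82) = 0.722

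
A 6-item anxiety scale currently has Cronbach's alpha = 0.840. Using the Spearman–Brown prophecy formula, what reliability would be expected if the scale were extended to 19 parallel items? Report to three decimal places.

predicted reliability = 0.943

Length factor m = 19/6 = 3.1667
α' = m·α / (1 + (m−1)·α)
   = 19/6 × 0.840 / (1 + (19/6 − 1) × 0.840)
   = 2.6600 / 2.8200 = 0.943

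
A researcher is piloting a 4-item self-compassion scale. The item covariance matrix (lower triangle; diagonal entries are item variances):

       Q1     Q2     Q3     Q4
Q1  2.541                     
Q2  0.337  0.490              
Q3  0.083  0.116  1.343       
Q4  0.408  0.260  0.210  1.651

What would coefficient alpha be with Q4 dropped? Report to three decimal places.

Remaining items: Q1, Q2, Q3 (k = 3).
ΣVar(i) = 2.541 + 0.490 + 1.343 = 4.374
σ²_T = 4.374 + 2 × 0.536 = 5.446
α (item deleted) = (3/2)·(1 − 4.374/5.446) = 0.295

coefficient alpha = 0.295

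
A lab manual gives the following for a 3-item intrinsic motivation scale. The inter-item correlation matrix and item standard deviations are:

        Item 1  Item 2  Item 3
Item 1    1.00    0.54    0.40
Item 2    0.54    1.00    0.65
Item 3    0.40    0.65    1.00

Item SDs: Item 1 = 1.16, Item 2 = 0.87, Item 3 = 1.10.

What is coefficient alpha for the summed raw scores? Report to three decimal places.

coefficient alpha = 0.755

Σσ²ᵢ = 1.16² + 0.87² + 1.10² = 3.3125
Covariances σ_ij = r_ij · s_i · s_j:
  σ(Item 1,Item 2) = 0.54 × 1.16 × 0.87 = 0.5450
  σ(Item 1,Item 3) = 0.40 × 1.16 × 1.10 = 0.5104
  σ(Item 2,Item 3) = 0.65 × 0.87 × 1.10 = 0.6221
σ²_T = Σσ²ᵢ + 2·Σσ_ij = 3.3125 + 2 × 1.6775 = 6.6675
α = (3/2)·(1 − 3.3125/6.6675) = 0.755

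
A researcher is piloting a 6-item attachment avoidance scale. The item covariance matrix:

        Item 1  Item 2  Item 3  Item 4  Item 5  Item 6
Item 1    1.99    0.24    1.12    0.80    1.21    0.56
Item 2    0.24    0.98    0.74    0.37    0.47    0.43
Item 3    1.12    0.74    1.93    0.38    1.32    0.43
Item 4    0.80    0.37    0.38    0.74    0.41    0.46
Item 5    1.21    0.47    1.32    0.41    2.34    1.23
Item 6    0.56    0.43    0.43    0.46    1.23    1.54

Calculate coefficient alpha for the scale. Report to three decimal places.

Σσ²ᵢ = 1.99 + 0.98 + 1.93 + 0.74 + 2.34 + 1.54 = 9.52
Σ_{i<j} σ_ij = 10.17
σ²_T = 9.52 + 2 × 10.17 = 29.86
α = (k/(k−1))·(1 − Σσ²ᵢ/σ²_T) = (6/5)·(1 − 9.52/29.86) = 0.817

α = 0.817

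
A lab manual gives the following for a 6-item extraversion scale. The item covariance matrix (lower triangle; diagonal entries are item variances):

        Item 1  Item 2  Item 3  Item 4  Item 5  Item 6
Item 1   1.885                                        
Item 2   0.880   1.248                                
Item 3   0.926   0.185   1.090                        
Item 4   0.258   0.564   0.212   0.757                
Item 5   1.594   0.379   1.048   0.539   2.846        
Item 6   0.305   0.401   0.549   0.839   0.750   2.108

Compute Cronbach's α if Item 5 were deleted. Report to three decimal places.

Remaining items: Item 1, Item 2, Item 3, Item 4, Item 6 (k = 5).
Σσ²ᵢ = 1.885 + 1.248 + 1.090 + 0.757 + 2.108 = 7.088
total variance = 7.088 + 2 × 5.119 = 17.326
α (item deleted) = (5/4)·(1 − 7.088/17.326) = 0.739

Cronbach's α = 0.739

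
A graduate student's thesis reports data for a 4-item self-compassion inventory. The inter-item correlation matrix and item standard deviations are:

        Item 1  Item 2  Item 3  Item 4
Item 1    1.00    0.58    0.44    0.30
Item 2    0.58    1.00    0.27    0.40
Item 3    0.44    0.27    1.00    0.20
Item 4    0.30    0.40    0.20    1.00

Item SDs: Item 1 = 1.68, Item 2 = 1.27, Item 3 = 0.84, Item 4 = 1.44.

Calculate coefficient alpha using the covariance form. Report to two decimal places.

α = 0.69

Σσ²ᵢ = 1.68² + 1.27² + 0.84² + 1.44² = 7.2145
Covariances σ_ij = r_ij · s_i · s_j:
  σ(Item 1,Item 2) = 0.58 × 1.68 × 1.27 = 1.2375
  σ(Item 1,Item 3) = 0.44 × 1.68 × 0.84 = 0.6209
  σ(Item 1,Item 4) = 0.30 × 1.68 × 1.44 = 0.7258
  σ(Item 2,Item 3) = 0.27 × 1.27 × 0.84 = 0.2880
  σ(Item 2,Item 4) = 0.40 × 1.27 × 1.44 = 0.7315
  σ(Item 3,Item 4) = 0.20 × 0.84 × 1.44 = 0.2419
σ²_T = Σσ²ᵢ + 2·Σσ_ij = 7.2145 + 2 × 3.8456 = 14.9057
α = (4/3)·(1 − 7.2145/14.9057) = 0.69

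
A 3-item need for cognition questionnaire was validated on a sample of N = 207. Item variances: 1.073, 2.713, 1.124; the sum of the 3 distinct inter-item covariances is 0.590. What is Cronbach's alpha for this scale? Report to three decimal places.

Σσ²ᵢ = 1.073 + 2.713 + 1.124 = 4.910
Sum of distinct covariances = 0.590
total variance = Σσ²ᵢ + 2·Σcov = 4.910 + 2 × 0.590 = 6.090
α = (3/2)·(1 − 4.910/6.090) = 0.291

α = 0.291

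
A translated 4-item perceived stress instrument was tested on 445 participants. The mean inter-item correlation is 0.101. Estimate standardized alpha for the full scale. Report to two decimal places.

standardized alpha = 0.31

Standardized α = k·r̄ / (1 + (k−1)·r̄) = 4 × 0.101 / (1 + 3 × 0.101)
  = 0.4040 / 1.3030 = 0.31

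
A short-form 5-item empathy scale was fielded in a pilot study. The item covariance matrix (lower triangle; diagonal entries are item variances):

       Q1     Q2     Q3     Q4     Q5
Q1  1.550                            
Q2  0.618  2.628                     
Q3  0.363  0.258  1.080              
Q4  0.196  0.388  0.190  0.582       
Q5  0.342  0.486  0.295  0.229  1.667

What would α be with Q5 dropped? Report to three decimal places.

α = 0.544

Remaining items: Q1, Q2, Q3, Q4 (k = 4).
Σσᵢ² = 1.550 + 2.628 + 1.080 + 0.582 = 5.840
σ²_T = 5.840 + 2 × 2.013 = 9.866
α (item deleted) = (4/3)·(1 − 5.840/9.866) = 0.544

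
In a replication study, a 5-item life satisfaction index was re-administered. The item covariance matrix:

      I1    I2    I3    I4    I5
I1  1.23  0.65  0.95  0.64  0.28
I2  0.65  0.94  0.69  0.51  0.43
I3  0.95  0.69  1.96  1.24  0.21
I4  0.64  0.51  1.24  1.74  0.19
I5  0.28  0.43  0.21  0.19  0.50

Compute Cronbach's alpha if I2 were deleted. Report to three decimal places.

Remaining items: I1, I3, I4, I5 (k = 4).
ΣVar(i) = 1.23 + 1.96 + 1.74 + 0.50 = 5.43
total variance = 5.43 + 2 × 3.51 = 12.45
α (item deleted) = (4/3)·(1 − 5.43/12.45) = 0.752

α = 0.752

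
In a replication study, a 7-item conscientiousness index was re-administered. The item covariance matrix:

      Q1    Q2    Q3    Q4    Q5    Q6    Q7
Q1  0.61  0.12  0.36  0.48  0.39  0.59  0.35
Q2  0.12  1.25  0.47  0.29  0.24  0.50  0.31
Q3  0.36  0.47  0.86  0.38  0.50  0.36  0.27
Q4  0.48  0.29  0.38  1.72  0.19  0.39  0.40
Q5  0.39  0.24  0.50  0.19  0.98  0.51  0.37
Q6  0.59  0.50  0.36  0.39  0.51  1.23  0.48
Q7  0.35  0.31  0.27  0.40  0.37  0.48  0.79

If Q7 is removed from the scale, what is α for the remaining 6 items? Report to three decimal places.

α = 0.761

Remaining items: Q1, Q2, Q3, Q4, Q5, Q6 (k = 6).
Σσᵢ² = 0.61 + 1.25 + 0.86 + 1.72 + 0.98 + 1.23 = 6.65
σ²_total = 6.65 + 2 × 5.77 = 18.19
α (item deleted) = (6/5)·(1 − 6.65/18.19) = 0.761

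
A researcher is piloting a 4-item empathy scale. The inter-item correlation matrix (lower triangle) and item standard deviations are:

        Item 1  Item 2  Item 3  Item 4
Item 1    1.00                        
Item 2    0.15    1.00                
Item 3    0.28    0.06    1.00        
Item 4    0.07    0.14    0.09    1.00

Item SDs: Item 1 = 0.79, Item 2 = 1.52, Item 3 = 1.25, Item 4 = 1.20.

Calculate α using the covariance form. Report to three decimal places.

α = 0.343

Σσ²ᵢ = 0.79² + 1.52² + 1.25² + 1.20² = 5.9370
Covariances σ_ij = r_ij · s_i · s_j:
  σ(Item 1,Item 2) = 0.15 × 0.79 × 1.52 = 0.1801
  σ(Item 1,Item 3) = 0.28 × 0.79 × 1.25 = 0.2765
  σ(Item 1,Item 4) = 0.07 × 0.79 × 1.20 = 0.0664
  σ(Item 2,Item 3) = 0.06 × 1.52 × 1.25 = 0.1140
  σ(Item 2,Item 4) = 0.14 × 1.52 × 1.20 = 0.2554
  σ(Item 3,Item 4) = 0.09 × 1.25 × 1.20 = 0.1350
σ²_T = Σσ²ᵢ + 2·Σσ_ij = 5.9370 + 2 × 1.0274 = 7.9918
α = (4/3)·(1 − 5.9370/7.9918) = 0.343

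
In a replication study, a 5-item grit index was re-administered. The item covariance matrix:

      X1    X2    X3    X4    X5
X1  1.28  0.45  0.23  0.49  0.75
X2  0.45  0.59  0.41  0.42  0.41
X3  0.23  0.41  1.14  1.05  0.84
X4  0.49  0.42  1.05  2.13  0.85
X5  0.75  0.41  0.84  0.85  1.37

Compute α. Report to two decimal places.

α = 0.81

ΣVar(i) = 1.28 + 0.59 + 1.14 + 2.13 + 1.37 = 6.51
Sum of the distinct covariances = 5.90
σ²_total = 6.51 + 2 × 5.90 = 18.31
α = (k/(k−1))·(1 − ΣVar(i)/σ²_total) = (5/4)·(1 − 6.51/18.31) = 0.81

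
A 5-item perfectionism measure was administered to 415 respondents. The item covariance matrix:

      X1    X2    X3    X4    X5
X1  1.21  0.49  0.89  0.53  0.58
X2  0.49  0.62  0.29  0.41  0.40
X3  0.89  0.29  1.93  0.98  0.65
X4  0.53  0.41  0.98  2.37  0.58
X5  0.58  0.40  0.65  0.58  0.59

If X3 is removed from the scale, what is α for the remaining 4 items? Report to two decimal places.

Remaining items: X1, X2, X4, X5 (k = 4).
ΣVar(i) = 1.21 + 0.62 + 2.37 + 0.59 = 4.79
σ²_T = 4.79 + 2 × 2.99 = 10.77
α (item deleted) = (4/3)·(1 − 4.79/10.77) = 0.74

α = 0.74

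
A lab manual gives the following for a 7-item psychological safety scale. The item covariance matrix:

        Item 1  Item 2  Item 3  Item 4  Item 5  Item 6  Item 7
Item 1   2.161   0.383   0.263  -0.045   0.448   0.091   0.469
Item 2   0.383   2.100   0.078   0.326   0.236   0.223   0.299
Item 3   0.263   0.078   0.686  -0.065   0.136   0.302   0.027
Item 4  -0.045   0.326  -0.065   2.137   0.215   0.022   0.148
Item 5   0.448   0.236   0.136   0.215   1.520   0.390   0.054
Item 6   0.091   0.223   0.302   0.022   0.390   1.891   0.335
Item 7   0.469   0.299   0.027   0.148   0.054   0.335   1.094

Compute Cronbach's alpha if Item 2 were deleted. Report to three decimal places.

Cronbach's alpha = 0.444

Remaining items: Item 1, Item 3, Item 4, Item 5, Item 6, Item 7 (k = 6).
ΣVar(i) = 2.161 + 0.686 + 2.137 + 1.520 + 1.891 + 1.094 = 9.489
total variance = 9.489 + 2 × 2.790 = 15.069
α (item deleted) = (6/5)·(1 − 9.489/15.069) = 0.444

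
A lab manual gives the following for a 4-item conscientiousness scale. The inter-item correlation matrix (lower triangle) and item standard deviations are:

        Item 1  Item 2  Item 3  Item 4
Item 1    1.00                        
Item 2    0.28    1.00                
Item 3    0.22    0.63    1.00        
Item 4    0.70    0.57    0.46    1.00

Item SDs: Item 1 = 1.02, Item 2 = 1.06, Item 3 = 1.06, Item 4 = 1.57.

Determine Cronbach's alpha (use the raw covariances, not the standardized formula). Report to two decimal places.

Σσ²ᵢ = 1.02² + 1.06² + 1.06² + 1.57² = 5.7525
Covariances σ_ij = r_ij · s_i · s_j:
  σ(Item 1,Item 2) = 0.28 × 1.02 × 1.06 = 0.3027
  σ(Item 1,Item 3) = 0.22 × 1.02 × 1.06 = 0.2379
  σ(Item 1,Item 4) = 0.70 × 1.02 × 1.57 = 1.1210
  σ(Item 2,Item 3) = 0.63 × 1.06 × 1.06 = 0.7079
  σ(Item 2,Item 4) = 0.57 × 1.06 × 1.57 = 0.9486
  σ(Item 3,Item 4) = 0.46 × 1.06 × 1.57 = 0.7655
σ²_T = Σσ²ᵢ + 2·Σσ_ij = 5.7525 + 2 × 4.0836 = 13.9197
α = (4/3)·(1 − 5.7525/13.9197) = 0.78

α = 0.78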